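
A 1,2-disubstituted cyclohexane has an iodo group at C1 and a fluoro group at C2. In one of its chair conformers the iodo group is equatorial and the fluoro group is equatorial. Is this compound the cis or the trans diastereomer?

trans

C1 and C2 have opposite parity, so their axial bonds point in opposite directions.
With opposite-parity carbons, two substituents on the same face are one axial and one equatorial; opposite faces give both axial or both equatorial.
Here the groups are equatorial/equatorial → opposite face → trans.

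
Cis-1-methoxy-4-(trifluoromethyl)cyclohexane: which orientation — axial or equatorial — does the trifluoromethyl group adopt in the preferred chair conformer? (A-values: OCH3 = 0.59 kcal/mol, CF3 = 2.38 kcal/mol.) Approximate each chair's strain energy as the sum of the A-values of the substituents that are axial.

equatorial

C1 and C4 have opposite parity, so for the cis isomer the two substituents are one axial and one equatorial in each chair.
Chair I (methoxy axial, trifluoromethyl equatorial): E = 0.59 kcal/mol.
Chair II (methoxy equatorial, trifluoromethyl axial): E = 2.38 kcal/mol.
Chair I is the more stable (lower-energy) conformer, and in that chair the trifluoromethyl group is equatorial.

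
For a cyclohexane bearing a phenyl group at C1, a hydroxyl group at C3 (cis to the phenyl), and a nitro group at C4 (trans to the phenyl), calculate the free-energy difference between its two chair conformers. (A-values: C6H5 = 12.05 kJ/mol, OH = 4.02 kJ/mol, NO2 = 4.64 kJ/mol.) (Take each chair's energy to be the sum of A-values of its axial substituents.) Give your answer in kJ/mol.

20.71 kJ/mol

Chair I (phenyl axial, hydroxyl axial, nitro axial): E = 20.71 kJ/mol.
Chair II (phenyl equatorial, hydroxyl equatorial, nitro equatorial): E = 0.00 kJ/mol.
ΔE = 20.71 − 0.00 = 20.71 kJ/mol; chair II is more stable.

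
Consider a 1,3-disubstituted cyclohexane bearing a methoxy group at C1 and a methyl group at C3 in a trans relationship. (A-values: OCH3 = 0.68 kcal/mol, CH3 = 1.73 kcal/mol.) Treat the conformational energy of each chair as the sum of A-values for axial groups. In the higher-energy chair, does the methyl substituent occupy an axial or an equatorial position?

axial

C1 and C3 have the same parity, so for the trans isomer the two substituents are one axial and one equatorial in each chair.
Chair I (methoxy axial, methyl equatorial): E = 0.68 kcal/mol.
Chair II (methoxy equatorial, methyl axial): E = 1.73 kcal/mol.
Chair II is the less stable (higher-energy) conformer, and in that chair the methyl group is axial.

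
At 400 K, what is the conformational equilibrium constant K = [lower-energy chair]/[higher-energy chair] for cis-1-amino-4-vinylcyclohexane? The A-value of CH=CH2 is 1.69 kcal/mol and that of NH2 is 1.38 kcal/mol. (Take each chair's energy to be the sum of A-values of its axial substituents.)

C1 and C4 have opposite parity, so for the cis isomer the two substituents are one axial and one equatorial in each chair.
Chair I (vinyl axial, amino equatorial): E = 1.69 kcal/mol; chair II (vinyl equatorial, amino axial): E = 1.38 kcal/mol.
ΔG = 0.31 kcal/mol between the two chairs.
K = exp(ΔG/RT) with R = 1.987×10⁻³ kcal mol⁻¹ K⁻¹ and T = 400 K gives K ≈ 1.48.

K ≈ 1.48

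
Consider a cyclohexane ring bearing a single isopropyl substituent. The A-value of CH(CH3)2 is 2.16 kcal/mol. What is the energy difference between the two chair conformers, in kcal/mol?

A monosubstituted cyclohexane has one chair with the isopropyl group axial (E = A = 2.16 kcal/mol) and one with it equatorial (E = 0).
ΔE = 2.16 − 0 = 2.16 kcal/mol.

2.16 kcal/mol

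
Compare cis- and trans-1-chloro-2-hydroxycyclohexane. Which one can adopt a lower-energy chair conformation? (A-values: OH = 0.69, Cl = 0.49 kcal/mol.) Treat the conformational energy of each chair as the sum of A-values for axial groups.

trans

At 1,2 positions (parity opposite): cis → (a,e or e,a); trans → (e,e or a,a).
Best chair for cis: E = 0.49 kcal/mol; best chair for trans: E = 0.00 kcal/mol.
The trans isomer is lower by 0.49 kcal/mol.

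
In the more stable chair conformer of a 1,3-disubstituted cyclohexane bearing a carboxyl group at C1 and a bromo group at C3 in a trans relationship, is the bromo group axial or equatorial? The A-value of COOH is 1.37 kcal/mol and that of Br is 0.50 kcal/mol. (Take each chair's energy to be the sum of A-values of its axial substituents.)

axial

C1 and C3 have the same parity, so for the trans isomer the two substituents are one axial and one equatorial in each chair.
Chair I (carboxyl axial, bromo equatorial): E = 1.37 kcal/mol.
Chair II (carboxyl equatorial, bromo axial): E = 0.50 kcal/mol.
Chair II is the more stable (lower-energy) conformer, and in that chair the bromo group is axial.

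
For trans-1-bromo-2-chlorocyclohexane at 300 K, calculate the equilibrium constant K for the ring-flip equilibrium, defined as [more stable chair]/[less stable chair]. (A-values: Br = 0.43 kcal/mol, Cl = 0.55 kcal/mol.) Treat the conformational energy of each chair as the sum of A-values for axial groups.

C1 and C2 have opposite parity, so for the trans isomer the two substituents are e,e in one chair and a,a in the other.
Chair I (bromo axial, chloro axial): E = 0.98 kcal/mol; chair II (bromo equatorial, chloro equatorial): E = 0.00 kcal/mol.
ΔG = 0.98 kcal/mol between the two chairs.
K = exp(ΔG/RT) with R = 1.987×10⁻³ kcal mol⁻¹ K⁻¹ and T = 300 K gives K ≈ 5.18.

K ≈ 5.18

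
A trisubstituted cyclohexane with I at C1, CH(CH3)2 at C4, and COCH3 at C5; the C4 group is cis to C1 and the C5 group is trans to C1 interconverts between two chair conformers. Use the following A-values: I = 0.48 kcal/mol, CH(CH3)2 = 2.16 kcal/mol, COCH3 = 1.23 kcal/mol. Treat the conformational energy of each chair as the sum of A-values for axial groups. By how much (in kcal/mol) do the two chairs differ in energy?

Chair I (iodo axial, isopropyl equatorial, acetyl equatorial): E = 0.48 kcal/mol.
Chair II (iodo equatorial, isopropyl axial, acetyl axial): E = 3.39 kcal/mol.
ΔE = 3.39 − 0.48 = 2.91 kcal/mol; chair I is more stable.

2.91 kcal/mol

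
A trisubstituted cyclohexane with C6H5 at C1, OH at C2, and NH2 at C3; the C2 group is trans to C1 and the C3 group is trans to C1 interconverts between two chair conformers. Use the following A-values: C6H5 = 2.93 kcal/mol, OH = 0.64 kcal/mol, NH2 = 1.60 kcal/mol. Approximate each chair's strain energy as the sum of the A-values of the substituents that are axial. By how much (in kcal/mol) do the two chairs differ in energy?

Chair I (phenyl axial, hydroxyl axial, amino equatorial): E = 3.57 kcal/mol.
Chair II (phenyl equatorial, hydroxyl equatorial, amino axial): E = 1.60 kcal/mol.
ΔE = 3.57 − 1.60 = 1.97 kcal/mol; chair II is more stable.

1.97 kcal/mol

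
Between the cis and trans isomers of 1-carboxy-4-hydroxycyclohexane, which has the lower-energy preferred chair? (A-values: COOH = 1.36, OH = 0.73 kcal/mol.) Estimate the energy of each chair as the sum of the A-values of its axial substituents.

trans

At 1,4 positions (parity opposite): cis → (a,e or e,a); trans → (e,e or a,a).
Best chair for cis: E = 0.73 kcal/mol; best chair for trans: E = 0.00 kcal/mol.
The trans isomer is lower by 0.73 kcal/mol.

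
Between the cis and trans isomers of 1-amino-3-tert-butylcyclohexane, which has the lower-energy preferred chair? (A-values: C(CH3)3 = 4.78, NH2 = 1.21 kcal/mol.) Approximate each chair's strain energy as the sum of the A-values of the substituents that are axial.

At 1,3 positions (parity same): cis → (e,e or a,a); trans → (a,e or e,a).
Best chair for cis: E = 0.00 kcal/mol; best chair for trans: E = 1.21 kcal/mol.
The cis isomer is lower by 1.21 kcal/mol.

cis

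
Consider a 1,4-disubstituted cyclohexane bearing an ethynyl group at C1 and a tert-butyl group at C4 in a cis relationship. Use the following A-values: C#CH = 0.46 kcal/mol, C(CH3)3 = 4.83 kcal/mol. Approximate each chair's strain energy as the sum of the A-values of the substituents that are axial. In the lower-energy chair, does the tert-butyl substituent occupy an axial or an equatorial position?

C1 and C4 have opposite parity, so for the cis isomer the two substituents are one axial and one equatorial in each chair.
Chair I (ethynyl axial, tert-butyl equatorial): E = 0.46 kcal/mol.
Chair II (ethynyl equatorial, tert-butyl axial): E = 4.83 kcal/mol.
Chair I is the more stable (lower-energy) conformer, and in that chair the tert-butyl group is equatorial.

equatorial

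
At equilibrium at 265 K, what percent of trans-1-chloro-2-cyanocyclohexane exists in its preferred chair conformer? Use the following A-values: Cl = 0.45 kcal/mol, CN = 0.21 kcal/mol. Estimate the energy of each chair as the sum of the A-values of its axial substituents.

77.8%

C1 and C2 have opposite parity, so for the trans isomer the two substituents are e,e in one chair and a,a in the other.
Chair I (chloro axial, cyano axial): E = 0.66 kcal/mol; chair II (chloro equatorial, cyano equatorial): E = 0.00 kcal/mol.
ΔG = 0.66 kcal/mol between the two chairs.
K = exp(ΔG/RT) with R = 1.987×10⁻³ kcal mol⁻¹ K⁻¹ and T = 265 K gives K ≈ 3.5.
Fraction in the lower-energy chair = K/(K+1) = 77.8%.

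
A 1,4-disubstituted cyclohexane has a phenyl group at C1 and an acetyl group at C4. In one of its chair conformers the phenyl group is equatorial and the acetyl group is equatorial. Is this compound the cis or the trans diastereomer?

trans

C1 and C4 have opposite parity, so their axial bonds point in opposite directions.
With opposite-parity carbons, two substituents on the same face are one axial and one equatorial; opposite faces give both axial or both equatorial.
Here the groups are equatorial/equatorial → opposite face → trans.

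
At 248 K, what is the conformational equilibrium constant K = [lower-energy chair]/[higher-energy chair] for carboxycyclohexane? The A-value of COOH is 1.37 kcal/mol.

K ≈ 16.1

One chair has the carboxyl group axial (E = 1.37 kcal/mol) and the other has it equatorial (E = 0).
ΔG = 1.37 kcal/mol between the two chairs.
K = exp(ΔG/RT) with R = 1.987×10⁻³ kcal mol⁻¹ K⁻¹ and T = 248 K gives K ≈ 16.1.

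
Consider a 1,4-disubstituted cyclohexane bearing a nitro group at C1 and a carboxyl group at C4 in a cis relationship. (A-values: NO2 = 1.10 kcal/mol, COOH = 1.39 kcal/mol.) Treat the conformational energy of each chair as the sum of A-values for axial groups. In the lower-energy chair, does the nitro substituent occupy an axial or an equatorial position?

C1 and C4 have opposite parity, so for the cis isomer the two substituents are one axial and one equatorial in each chair.
Chair I (nitro axial, carboxyl equatorial): E = 1.10 kcal/mol.
Chair II (nitro equatorial, carboxyl axial): E = 1.39 kcal/mol.
Chair I is the more stable (lower-energy) conformer, and in that chair the nitro group is axial.

axial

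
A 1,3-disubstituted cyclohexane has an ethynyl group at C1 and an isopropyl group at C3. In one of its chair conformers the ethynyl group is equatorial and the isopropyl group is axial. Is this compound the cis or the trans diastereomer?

C1 and C3 have the same parity, so their axial bonds point in the same direction.
With same-parity carbons, two substituents on the same face are both axial or both equatorial; opposite faces give one of each.
Here the groups are equatorial/axial → opposite face → trans.

trans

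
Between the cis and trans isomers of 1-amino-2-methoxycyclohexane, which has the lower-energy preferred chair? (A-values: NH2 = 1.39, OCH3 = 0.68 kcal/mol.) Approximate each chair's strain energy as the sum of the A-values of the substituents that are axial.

trans

At 1,2 positions (parity opposite): cis → (a,e or e,a); trans → (e,e or a,a).
Best chair for cis: E = 0.68 kcal/mol; best chair for trans: E = 0.00 kcal/mol.
The trans isomer is lower by 0.68 kcal/mol.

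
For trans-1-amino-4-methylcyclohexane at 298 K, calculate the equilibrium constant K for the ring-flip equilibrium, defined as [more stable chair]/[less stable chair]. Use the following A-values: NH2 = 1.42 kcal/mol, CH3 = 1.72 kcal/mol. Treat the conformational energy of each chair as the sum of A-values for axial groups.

K ≈ 201

C1 and C4 have opposite parity, so for the trans isomer the two substituents are e,e in one chair and a,a in the other.
Chair I (amino axial, methyl axial): E = 3.14 kcal/mol; chair II (amino equatorial, methyl equatorial): E = 0.00 kcal/mol.
ΔG = 3.14 kcal/mol between the two chairs.
K = exp(ΔG/RT) with R = 1.987×10⁻³ kcal mol⁻¹ K⁻¹ and T = 298 K gives K ≈ 201.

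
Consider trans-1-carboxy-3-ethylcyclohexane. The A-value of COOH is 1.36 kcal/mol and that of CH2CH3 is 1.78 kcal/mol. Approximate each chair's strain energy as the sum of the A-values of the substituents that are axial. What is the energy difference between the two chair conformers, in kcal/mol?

0.42 kcal/mol

C1 and C3 have the same parity, so for the trans isomer the two substituents are one axial and one equatorial in each chair.
Chair I (carboxyl axial, ethyl equatorial): E = 1.36 kcal/mol.
Chair II (carboxyl equatorial, ethyl axial): E = 1.78 kcal/mol.
ΔE = 1.78 − 1.36 = 0.42 kcal/mol; chair I is more stable.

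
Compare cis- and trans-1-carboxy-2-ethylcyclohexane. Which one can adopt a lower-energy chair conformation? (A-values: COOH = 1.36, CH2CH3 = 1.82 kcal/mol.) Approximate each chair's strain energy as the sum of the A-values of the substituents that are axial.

At 1,2 positions (parity opposite): cis → (a,e or e,a); trans → (e,e or a,a).
Best chair for cis: E = 1.36 kcal/mol; best chair for trans: E = 0.00 kcal/mol.
The trans isomer is lower by 1.36 kcal/mol.

trans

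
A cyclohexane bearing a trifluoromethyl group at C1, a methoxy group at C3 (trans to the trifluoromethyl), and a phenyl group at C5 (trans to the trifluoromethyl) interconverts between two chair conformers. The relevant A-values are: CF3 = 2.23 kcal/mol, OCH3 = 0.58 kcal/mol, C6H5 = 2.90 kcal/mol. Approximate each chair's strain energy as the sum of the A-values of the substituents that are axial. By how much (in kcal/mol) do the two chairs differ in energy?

1.25 kcal/mol

Chair I (trifluoromethyl axial, methoxy equatorial, phenyl equatorial): E = 2.23 kcal/mol.
Chair II (trifluoromethyl equatorial, methoxy axial, phenyl axial): E = 3.48 kcal/mol.
ΔE = 3.48 − 2.23 = 1.25 kcal/mol; chair I is more stable.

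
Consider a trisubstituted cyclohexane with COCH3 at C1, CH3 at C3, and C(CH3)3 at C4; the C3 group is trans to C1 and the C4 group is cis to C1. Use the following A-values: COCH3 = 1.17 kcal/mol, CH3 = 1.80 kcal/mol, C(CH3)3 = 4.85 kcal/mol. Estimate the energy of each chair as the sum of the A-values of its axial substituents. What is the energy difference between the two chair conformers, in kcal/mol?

Chair I (acetyl axial, methyl equatorial, tert-butyl equatorial): E = 1.17 kcal/mol.
Chair II (acetyl equatorial, methyl axial, tert-butyl axial): E = 6.65 kcal/mol.
ΔE = 6.65 − 1.17 = 5.48 kcal/mol; chair I is more stable.

5.48 kcal/mol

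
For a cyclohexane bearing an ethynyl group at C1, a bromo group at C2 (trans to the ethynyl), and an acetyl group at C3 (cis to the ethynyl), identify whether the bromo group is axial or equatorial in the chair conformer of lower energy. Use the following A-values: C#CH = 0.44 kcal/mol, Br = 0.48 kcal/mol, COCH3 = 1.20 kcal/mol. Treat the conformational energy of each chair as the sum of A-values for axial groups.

equatorial

Chair I (ethynyl axial, bromo axial, acetyl axial): E = 2.12 kcal/mol.
Chair II (ethynyl equatorial, bromo equatorial, acetyl equatorial): E = 0.00 kcal/mol.
Chair II is the more stable (lower-energy) conformer, and in that chair the bromo group is equatorial.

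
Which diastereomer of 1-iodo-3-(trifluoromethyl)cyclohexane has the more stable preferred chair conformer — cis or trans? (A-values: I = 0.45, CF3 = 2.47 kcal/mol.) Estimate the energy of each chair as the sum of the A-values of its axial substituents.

At 1,3 positions (parity same): cis → (e,e or a,a); trans → (a,e or e,a).
Best chair for cis: E = 0.00 kcal/mol; best chair for trans: E = 0.45 kcal/mol.
The cis isomer is lower by 0.45 kcal/mol.

cis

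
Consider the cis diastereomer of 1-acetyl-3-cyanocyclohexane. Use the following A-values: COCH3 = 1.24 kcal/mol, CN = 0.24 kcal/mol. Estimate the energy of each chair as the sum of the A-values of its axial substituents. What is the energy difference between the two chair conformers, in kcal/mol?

1.48 kcal/mol

C1 and C3 have the same parity, so for the cis isomer the two substituents are e,e in one chair and a,a in the other.
Chair I (acetyl axial, cyano axial): E = 1.48 kcal/mol.
Chair II (acetyl equatorial, cyano equatorial): E = 0.00 kcal/mol.
ΔE = 1.48 − 0.00 = 1.48 kcal/mol; chair II is more stable.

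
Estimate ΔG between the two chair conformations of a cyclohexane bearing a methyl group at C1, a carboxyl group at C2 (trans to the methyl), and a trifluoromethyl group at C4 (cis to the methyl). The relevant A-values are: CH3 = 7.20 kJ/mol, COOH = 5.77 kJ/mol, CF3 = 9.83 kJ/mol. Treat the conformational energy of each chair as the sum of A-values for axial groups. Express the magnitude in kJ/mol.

3.14 kJ/mol

Chair I (methyl axial, carboxyl axial, trifluoromethyl equatorial): E = 12.97 kJ/mol.
Chair II (methyl equatorial, carboxyl equatorial, trifluoromethyl axial): E = 9.83 kJ/mol.
ΔE = 12.97 − 9.83 = 3.14 kJ/mol; chair II is more stable.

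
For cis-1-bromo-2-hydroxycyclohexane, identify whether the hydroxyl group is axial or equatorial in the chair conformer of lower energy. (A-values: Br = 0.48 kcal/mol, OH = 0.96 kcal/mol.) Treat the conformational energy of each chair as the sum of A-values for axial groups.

C1 and C2 have opposite parity, so for the cis isomer the two substituents are one axial and one equatorial in each chair.
Chair I (bromo axial, hydroxyl equatorial): E = 0.48 kcal/mol.
Chair II (bromo equatorial, hydroxyl axial): E = 0.96 kcal/mol.
Chair I is the more stable (lower-energy) conformer, and in that chair the hydroxyl group is equatorial.

equatorial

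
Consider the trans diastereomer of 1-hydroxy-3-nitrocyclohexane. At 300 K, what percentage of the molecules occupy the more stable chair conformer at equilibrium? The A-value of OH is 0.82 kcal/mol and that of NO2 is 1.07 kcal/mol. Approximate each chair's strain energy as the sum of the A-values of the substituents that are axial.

C1 and C3 have the same parity, so for the trans isomer the two substituents are one axial and one equatorial in each chair.
Chair I (hydroxyl axial, nitro equatorial): E = 0.82 kcal/mol; chair II (hydroxyl equatorial, nitro axial): E = 1.07 kcal/mol.
ΔG = 0.25 kcal/mol between the two chairs.
K = exp(ΔG/RT) with R = 1.987×10⁻³ kcal mol⁻¹ K⁻¹ and T = 300 K gives K ≈ 1.52.
Fraction in the lower-energy chair = K/(K+1) = 60.3%.

60.3%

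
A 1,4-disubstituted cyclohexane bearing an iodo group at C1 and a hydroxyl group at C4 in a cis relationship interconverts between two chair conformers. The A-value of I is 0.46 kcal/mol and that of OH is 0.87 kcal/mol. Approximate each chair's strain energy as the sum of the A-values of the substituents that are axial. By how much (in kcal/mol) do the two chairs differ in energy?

0.41 kcal/mol

C1 and C4 have opposite parity, so for the cis isomer the two substituents are one axial and one equatorial in each chair.
Chair I (iodo axial, hydroxyl equatorial): E = 0.46 kcal/mol.
Chair II (iodo equatorial, hydroxyl axial): E = 0.87 kcal/mol.
ΔE = 0.87 − 0.46 = 0.41 kcal/mol; chair I is more stable.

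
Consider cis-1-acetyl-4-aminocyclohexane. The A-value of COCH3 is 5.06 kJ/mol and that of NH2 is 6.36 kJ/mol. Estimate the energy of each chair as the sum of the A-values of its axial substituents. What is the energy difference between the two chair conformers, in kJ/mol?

C1 and C4 have opposite parity, so for the cis isomer the two substituents are one axial and one equatorial in each chair.
Chair I (acetyl axial, amino equatorial): E = 5.06 kJ/mol.
Chair II (acetyl equatorial, amino axial): E = 6.36 kJ/mol.
ΔE = 6.36 − 5.06 = 1.30 kJ/mol; chair I is more stable.

1.30 kJ/mol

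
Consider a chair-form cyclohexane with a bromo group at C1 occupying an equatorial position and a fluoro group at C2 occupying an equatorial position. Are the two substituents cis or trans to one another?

C1 and C2 have opposite parity, so their axial bonds point in opposite directions.
With opposite-parity carbons, two substituents on the same face are one axial and one equatorial; opposite faces give both axial or both equatorial.
Here the groups are equatorial/equatorial → opposite face → trans.

trans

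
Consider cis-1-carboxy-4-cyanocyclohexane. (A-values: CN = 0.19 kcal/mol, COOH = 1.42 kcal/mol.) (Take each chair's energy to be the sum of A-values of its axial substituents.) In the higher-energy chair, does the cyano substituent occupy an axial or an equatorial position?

equatorial

C1 and C4 have opposite parity, so for the cis isomer the two substituents are one axial and one equatorial in each chair.
Chair I (cyano axial, carboxyl equatorial): E = 0.19 kcal/mol.
Chair II (cyano equatorial, carboxyl axial): E = 1.42 kcal/mol.
Chair II is the less stable (higher-energy) conformer, and in that chair the cyano group is equatorial.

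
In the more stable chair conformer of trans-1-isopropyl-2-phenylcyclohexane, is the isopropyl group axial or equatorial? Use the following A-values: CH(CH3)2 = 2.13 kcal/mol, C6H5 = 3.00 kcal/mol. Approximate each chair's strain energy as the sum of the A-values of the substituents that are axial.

equatorial

C1 and C2 have opposite parity, so for the trans isomer the two substituents are e,e in one chair and a,a in the other.
Chair I (isopropyl axial, phenyl axial): E = 5.13 kcal/mol.
Chair II (isopropyl equatorial, phenyl equatorial): E = 0.00 kcal/mol.
Chair II is the more stable (lower-energy) conformer, and in that chair the isopropyl group is equatorial.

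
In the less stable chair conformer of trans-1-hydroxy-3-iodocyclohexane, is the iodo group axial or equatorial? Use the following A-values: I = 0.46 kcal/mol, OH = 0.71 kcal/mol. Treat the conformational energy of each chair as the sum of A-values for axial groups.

equatorial

C1 and C3 have the same parity, so for the trans isomer the two substituents are one axial and one equatorial in each chair.
Chair I (iodo axial, hydroxyl equatorial): E = 0.46 kcal/mol.
Chair II (iodo equatorial, hydroxyl axial): E = 0.71 kcal/mol.
Chair II is the less stable (higher-energy) conformer, and in that chair the iodo group is equatorial.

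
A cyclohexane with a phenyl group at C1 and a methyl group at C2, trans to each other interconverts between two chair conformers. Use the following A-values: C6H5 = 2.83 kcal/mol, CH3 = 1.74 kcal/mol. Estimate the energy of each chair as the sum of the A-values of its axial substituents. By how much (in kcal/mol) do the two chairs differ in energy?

C1 and C2 have opposite parity, so for the trans isomer the two substituents are e,e in one chair and a,a in the other.
Chair I (phenyl axial, methyl axial): E = 4.57 kcal/mol.
Chair II (phenyl equatorial, methyl equatorial): E = 0.00 kcal/mol.
ΔE = 4.57 − 0.00 = 4.57 kcal/mol; chair II is more stable.

4.57 kcal/mol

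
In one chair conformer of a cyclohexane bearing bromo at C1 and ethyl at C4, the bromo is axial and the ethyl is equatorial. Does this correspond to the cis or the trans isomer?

C1 and C4 have opposite parity, so their axial bonds point in opposite directions.
With opposite-parity carbons, two substituents on the same face are one axial and one equatorial; opposite faces give both axial or both equatorial.
Here the groups are axial/equatorial → same face → cis.

cis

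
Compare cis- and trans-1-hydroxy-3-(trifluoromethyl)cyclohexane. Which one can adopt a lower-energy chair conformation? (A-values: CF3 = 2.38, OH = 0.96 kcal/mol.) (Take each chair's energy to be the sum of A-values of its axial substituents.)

cis

At 1,3 positions (parity same): cis → (e,e or a,a); trans → (a,e or e,a).
Best chair for cis: E = 0.00 kcal/mol; best chair for trans: E = 0.96 kcal/mol.
The cis isomer is lower by 0.96 kcal/mol.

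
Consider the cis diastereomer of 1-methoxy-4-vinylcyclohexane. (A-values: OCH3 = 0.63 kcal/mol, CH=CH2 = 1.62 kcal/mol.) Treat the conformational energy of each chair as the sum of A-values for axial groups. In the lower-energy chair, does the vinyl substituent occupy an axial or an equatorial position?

C1 and C4 have opposite parity, so for the cis isomer the two substituents are one axial and one equatorial in each chair.
Chair I (methoxy axial, vinyl equatorial): E = 0.63 kcal/mol.
Chair II (methoxy equatorial, vinyl axial): E = 1.62 kcal/mol.
Chair I is the more stable (lower-energy) conformer, and in that chair the vinyl group is equatorial.

equatorial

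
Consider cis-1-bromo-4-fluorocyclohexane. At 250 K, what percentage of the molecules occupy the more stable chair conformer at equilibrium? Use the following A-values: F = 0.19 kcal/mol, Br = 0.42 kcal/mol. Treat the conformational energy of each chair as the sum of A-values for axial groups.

61.4%

C1 and C4 have opposite parity, so for the cis isomer the two substituents are one axial and one equatorial in each chair.
Chair I (fluoro axial, bromo equatorial): E = 0.19 kcal/mol; chair II (fluoro equatorial, bromo axial): E = 0.42 kcal/mol.
ΔG = 0.23 kcal/mol between the two chairs.
K = exp(ΔG/RT) with R = 1.987×10⁻³ kcal mol⁻¹ K⁻¹ and T = 250 K gives K ≈ 1.59.
Fraction in the lower-energy chair = K/(K+1) = 61.4%.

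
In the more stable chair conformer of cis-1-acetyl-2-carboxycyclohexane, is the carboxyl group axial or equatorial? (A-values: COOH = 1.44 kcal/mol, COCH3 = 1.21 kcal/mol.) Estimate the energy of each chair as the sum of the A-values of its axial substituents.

C1 and C2 have opposite parity, so for the cis isomer the two substituents are one axial and one equatorial in each chair.
Chair I (carboxyl axial, acetyl equatorial): E = 1.44 kcal/mol.
Chair II (carboxyl equatorial, acetyl axial): E = 1.21 kcal/mol.
Chair II is the more stable (lower-energy) conformer, and in that chair the carboxyl group is equatorial.

equatorial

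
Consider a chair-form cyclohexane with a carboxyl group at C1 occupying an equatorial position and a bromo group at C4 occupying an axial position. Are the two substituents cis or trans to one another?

cis

C1 and C4 have opposite parity, so their axial bonds point in opposite directions.
With opposite-parity carbons, two substituents on the same face are one axial and one equatorial; opposite faces give both axial or both equatorial.
Here the groups are equatorial/axial → same face → cis.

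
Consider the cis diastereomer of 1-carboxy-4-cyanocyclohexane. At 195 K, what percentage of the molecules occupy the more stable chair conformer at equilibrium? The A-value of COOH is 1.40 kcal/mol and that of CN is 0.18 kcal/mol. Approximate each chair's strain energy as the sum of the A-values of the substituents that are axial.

95.9%

C1 and C4 have opposite parity, so for the cis isomer the two substituents are one axial and one equatorial in each chair.
Chair I (carboxyl axial, cyano equatorial): E = 1.40 kcal/mol; chair II (carboxyl equatorial, cyano axial): E = 0.18 kcal/mol.
ΔG = 1.22 kcal/mol between the two chairs.
K = exp(ΔG/RT) with R = 1.987×10⁻³ kcal mol⁻¹ K⁻¹ and T = 195 K gives K ≈ 23.3.
Fraction in the lower-energy chair = K/(K+1) = 95.9%.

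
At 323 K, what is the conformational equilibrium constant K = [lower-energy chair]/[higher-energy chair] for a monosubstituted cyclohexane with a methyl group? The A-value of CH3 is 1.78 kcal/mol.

One chair has the methyl group axial (E = 1.78 kcal/mol) and the other has it equatorial (E = 0).
ΔG = 1.78 kcal/mol between the two chairs.
K = exp(ΔG/RT) with R = 1.987×10⁻³ kcal mol⁻¹ K⁻¹ and T = 323 K gives K ≈ 16.

K ≈ 16.0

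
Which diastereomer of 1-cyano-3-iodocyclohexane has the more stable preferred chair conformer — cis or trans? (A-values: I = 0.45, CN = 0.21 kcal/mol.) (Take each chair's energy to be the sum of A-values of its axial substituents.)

cis

At 1,3 positions (parity same): cis → (e,e or a,a); trans → (a,e or e,a).
Best chair for cis: E = 0.00 kcal/mol; best chair for trans: E = 0.21 kcal/mol.
The cis isomer is lower by 0.21 kcal/mol.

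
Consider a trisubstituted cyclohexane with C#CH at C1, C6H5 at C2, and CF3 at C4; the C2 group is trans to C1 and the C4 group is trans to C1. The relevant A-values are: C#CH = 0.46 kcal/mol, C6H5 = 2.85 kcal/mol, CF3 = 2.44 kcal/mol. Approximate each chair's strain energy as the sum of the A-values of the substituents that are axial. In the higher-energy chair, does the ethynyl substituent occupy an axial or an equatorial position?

Chair I (ethynyl axial, phenyl axial, trifluoromethyl axial): E = 5.75 kcal/mol.
Chair II (ethynyl equatorial, phenyl equatorial, trifluoromethyl equatorial): E = 0.00 kcal/mol.
Chair I is the less stable (higher-energy) conformer, and in that chair the ethynyl group is axial.

axial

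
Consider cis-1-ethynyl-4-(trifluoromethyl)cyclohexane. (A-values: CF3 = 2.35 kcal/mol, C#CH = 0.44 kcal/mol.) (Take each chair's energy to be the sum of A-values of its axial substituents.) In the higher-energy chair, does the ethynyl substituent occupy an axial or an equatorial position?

C1 and C4 have opposite parity, so for the cis isomer the two substituents are one axial and one equatorial in each chair.
Chair I (trifluoromethyl axial, ethynyl equatorial): E = 2.35 kcal/mol.
Chair II (trifluoromethyl equatorial, ethynyl axial): E = 0.44 kcal/mol.
Chair I is the less stable (higher-energy) conformer, and in that chair the ethynyl group is equatorial.

equatorial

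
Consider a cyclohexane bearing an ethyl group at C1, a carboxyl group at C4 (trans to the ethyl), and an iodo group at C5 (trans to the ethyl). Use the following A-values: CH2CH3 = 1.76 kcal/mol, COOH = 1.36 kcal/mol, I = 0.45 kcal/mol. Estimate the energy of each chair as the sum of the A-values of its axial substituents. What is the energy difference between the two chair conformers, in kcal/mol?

Chair I (ethyl axial, carboxyl axial, iodo equatorial): E = 3.12 kcal/mol.
Chair II (ethyl equatorial, carboxyl equatorial, iodo axial): E = 0.45 kcal/mol.
ΔE = 3.12 − 0.45 = 2.67 kcal/mol; chair II is more stable.

2.67 kcal/mol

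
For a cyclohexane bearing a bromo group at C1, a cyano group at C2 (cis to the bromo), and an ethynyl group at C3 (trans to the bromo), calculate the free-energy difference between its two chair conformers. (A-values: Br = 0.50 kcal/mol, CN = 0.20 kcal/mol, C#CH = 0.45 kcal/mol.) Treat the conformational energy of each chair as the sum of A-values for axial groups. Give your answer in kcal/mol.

0.15 kcal/mol

Chair I (bromo axial, cyano equatorial, ethynyl equatorial): E = 0.50 kcal/mol.
Chair II (bromo equatorial, cyano axial, ethynyl axial): E = 0.65 kcal/mol.
ΔE = 0.65 − 0.50 = 0.15 kcal/mol; chair I is more stable.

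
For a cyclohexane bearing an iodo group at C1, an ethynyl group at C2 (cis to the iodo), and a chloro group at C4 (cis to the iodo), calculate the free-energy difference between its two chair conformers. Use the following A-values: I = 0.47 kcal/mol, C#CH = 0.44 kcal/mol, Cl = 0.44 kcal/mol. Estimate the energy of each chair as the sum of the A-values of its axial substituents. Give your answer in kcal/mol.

Chair I (iodo axial, ethynyl equatorial, chloro equatorial): E = 0.47 kcal/mol.
Chair II (iodo equatorial, ethynyl axial, chloro axial): E = 0.88 kcal/mol.
ΔE = 0.88 − 0.47 = 0.41 kcal/mol; chair I is more stable.

0.41 kcal/mol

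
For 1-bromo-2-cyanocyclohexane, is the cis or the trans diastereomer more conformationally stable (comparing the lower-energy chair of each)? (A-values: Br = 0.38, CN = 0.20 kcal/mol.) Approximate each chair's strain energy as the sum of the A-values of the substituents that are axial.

trans

At 1,2 positions (parity opposite): cis → (a,e or e,a); trans → (e,e or a,a).
Best chair for cis: E = 0.20 kcal/mol; best chair for trans: E = 0.00 kcal/mol.
The trans isomer is lower by 0.20 kcal/mol.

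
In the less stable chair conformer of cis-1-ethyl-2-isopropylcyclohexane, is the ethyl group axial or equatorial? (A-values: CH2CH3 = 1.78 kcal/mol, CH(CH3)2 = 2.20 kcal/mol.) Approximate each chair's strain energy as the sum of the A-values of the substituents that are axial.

equatorial

C1 and C2 have opposite parity, so for the cis isomer the two substituents are one axial and one equatorial in each chair.
Chair I (ethyl axial, isopropyl equatorial): E = 1.78 kcal/mol.
Chair II (ethyl equatorial, isopropyl axial): E = 2.20 kcal/mol.
Chair II is the less stable (higher-energy) conformer, and in that chair the ethyl group is equatorial.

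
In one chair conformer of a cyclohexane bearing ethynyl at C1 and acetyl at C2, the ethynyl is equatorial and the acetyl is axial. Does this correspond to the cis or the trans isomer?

cis

C1 and C2 have opposite parity, so their axial bonds point in opposite directions.
With opposite-parity carbons, two substituents on the same face are one axial and one equatorial; opposite faces give both axial or both equatorial.
Here the groups are equatorial/axial → same face → cis.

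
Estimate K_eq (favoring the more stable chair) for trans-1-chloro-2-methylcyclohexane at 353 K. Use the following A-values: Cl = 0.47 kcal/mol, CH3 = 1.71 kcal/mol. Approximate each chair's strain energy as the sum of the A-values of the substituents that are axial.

K ≈ 22.4

C1 and C2 have opposite parity, so for the trans isomer the two substituents are e,e in one chair and a,a in the other.
Chair I (chloro axial, methyl axial): E = 2.18 kcal/mol; chair II (chloro equatorial, methyl equatorial): E = 0.00 kcal/mol.
ΔG = 2.18 kcal/mol between the two chairs.
K = exp(ΔG/RT) with R = 1.987×10⁻³ kcal mol⁻¹ K⁻¹ and T = 353 K gives K ≈ 22.4.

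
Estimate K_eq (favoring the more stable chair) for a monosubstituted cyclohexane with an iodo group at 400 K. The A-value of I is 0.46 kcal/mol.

K ≈ 1.78

One chair has the iodo group axial (E = 0.46 kcal/mol) and the other has it equatorial (E = 0).
ΔG = 0.46 kcal/mol between the two chairs.
K = exp(ΔG/RT) with R = 1.987×10⁻³ kcal mol⁻¹ K⁻¹ and T = 400 K gives K ≈ 1.78.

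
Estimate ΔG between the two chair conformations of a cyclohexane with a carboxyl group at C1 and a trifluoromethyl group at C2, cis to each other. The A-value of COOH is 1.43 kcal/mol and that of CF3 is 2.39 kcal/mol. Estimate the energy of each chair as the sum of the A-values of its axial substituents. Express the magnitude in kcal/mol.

C1 and C2 have opposite parity, so for the cis isomer the two substituents are one axial and one equatorial in each chair.
Chair I (carboxyl axial, trifluoromethyl equatorial): E = 1.43 kcal/mol.
Chair II (carboxyl equatorial, trifluoromethyl axial): E = 2.39 kcal/mol.
ΔE = 2.39 − 1.43 = 0.96 kcal/mol; chair I is more stable.

0.96 kcal/mol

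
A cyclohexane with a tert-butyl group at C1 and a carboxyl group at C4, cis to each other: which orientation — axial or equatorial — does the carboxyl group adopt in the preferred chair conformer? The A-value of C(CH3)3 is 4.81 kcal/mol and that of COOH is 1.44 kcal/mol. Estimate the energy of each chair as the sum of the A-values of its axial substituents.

C1 and C4 have opposite parity, so for the cis isomer the two substituents are one axial and one equatorial in each chair.
Chair I (tert-butyl axial, carboxyl equatorial): E = 4.81 kcal/mol.
Chair II (tert-butyl equatorial, carboxyl axial): E = 1.44 kcal/mol.
Chair II is the more stable (lower-energy) conformer, and in that chair the carboxyl group is axial.

axial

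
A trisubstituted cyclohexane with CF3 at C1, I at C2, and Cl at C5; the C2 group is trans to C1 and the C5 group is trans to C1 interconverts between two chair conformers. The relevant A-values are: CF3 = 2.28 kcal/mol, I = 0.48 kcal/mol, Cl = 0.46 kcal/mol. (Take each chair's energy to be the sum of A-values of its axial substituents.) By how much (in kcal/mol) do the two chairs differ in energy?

Chair I (trifluoromethyl axial, iodo axial, chloro equatorial): E = 2.76 kcal/mol.
Chair II (trifluoromethyl equatorial, iodo equatorial, chloro axial): E = 0.46 kcal/mol.
ΔE = 2.76 − 0.46 = 2.30 kcal/mol; chair II is more stable.

2.30 kcal/mol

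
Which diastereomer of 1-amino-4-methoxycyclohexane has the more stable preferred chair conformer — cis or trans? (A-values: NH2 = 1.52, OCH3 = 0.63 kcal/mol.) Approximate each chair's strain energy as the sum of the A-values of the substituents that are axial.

At 1,4 positions (parity opposite): cis → (a,e or e,a); trans → (e,e or a,a).
Best chair for cis: E = 0.63 kcal/mol; best chair for trans: E = 0.00 kcal/mol.
The trans isomer is lower by 0.63 kcal/mol.

trans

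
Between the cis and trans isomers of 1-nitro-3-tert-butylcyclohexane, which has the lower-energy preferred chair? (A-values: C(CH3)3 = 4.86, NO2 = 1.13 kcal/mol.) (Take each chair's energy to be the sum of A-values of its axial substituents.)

At 1,3 positions (parity same): cis → (e,e or a,a); trans → (a,e or e,a).
Best chair for cis: E = 0.00 kcal/mol; best chair for trans: E = 1.13 kcal/mol.
The cis isomer is lower by 1.13 kcal/mol.

cis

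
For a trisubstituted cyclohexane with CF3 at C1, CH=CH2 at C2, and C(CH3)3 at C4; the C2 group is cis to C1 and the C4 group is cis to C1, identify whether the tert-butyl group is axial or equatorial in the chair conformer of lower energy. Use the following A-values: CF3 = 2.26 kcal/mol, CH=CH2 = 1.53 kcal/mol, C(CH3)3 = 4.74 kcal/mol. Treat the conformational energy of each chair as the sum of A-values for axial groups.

equatorial

Chair I (trifluoromethyl axial, vinyl equatorial, tert-butyl equatorial): E = 2.26 kcal/mol.
Chair II (trifluoromethyl equatorial, vinyl axial, tert-butyl axial): E = 6.27 kcal/mol.
Chair I is the more stable (lower-energy) conformer, and in that chair the tert-butyl group is equatorial.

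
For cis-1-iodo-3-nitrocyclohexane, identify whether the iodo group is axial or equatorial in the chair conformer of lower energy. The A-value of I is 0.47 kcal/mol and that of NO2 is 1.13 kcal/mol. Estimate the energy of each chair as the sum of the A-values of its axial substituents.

C1 and C3 have the same parity, so for the cis isomer the two substituents are e,e in one chair and a,a in the other.
Chair I (iodo axial, nitro axial): E = 1.60 kcal/mol.
Chair II (iodo equatorial, nitro equatorial): E = 0.00 kcal/mol.
Chair II is the more stable (lower-energy) conformer, and in that chair the iodo group is equatorial.

equatorial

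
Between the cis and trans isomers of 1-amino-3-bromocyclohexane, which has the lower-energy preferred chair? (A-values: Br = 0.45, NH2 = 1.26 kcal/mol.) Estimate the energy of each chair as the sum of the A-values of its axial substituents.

cis

At 1,3 positions (parity same): cis → (e,e or a,a); trans → (a,e or e,a).
Best chair for cis: E = 0.00 kcal/mol; best chair for trans: E = 0.45 kcal/mol.
The cis isomer is lower by 0.45 kcal/mol.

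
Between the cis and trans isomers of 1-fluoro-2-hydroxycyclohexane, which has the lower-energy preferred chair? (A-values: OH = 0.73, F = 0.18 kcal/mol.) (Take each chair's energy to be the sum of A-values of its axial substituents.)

At 1,2 positions (parity opposite): cis → (a,e or e,a); trans → (e,e or a,a).
Best chair for cis: E = 0.18 kcal/mol; best chair for trans: E = 0.00 kcal/mol.
The trans isomer is lower by 0.18 kcal/mol.

trans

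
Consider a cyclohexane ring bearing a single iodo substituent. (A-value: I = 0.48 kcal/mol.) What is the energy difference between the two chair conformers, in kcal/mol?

0.48 kcal/mol

A monosubstituted cyclohexane has one chair with the iodo group axial (E = A = 0.48 kcal/mol) and one with it equatorial (E = 0).
ΔE = 0.48 − 0 = 0.48 kcal/mol.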